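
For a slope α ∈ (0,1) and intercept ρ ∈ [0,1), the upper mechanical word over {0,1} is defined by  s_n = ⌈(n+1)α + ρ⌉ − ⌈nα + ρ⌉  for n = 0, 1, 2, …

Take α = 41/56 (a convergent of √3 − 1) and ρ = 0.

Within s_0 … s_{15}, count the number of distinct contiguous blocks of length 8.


6

t_n = ⌈(n·41)/56⌉ for n = 0 … 16:
  n=0…9: ⌈0/56⌉=0 ⌈41/56⌉=1 ⌈82/56⌉=2 ⌈123/56⌉=3 ⌈164/56⌉=3 ⌈205/56⌉=4 ⌈246/56⌉=5 ⌈287/56⌉=6 ⌈328/56⌉=6 ⌈369/56⌉=7
  n=10…16: ⌈410/56⌉=8 ⌈451/56⌉=9 ⌈492/56⌉=9 ⌈533/56⌉=10 ⌈574/56⌉=11 ⌈615/56⌉=11 ⌈656/56⌉=12
s_n = t_(n+1) − t_n for n = 0 … 15 gives
prefix = 1110111011101101
slide a length-8 window over [0..7] … [8..15] (9 windows); first occurrence of each distinct factor:
  [  0..  7] 11101110
  [  1..  8] 11011101
  [  2..  9] 10111011
  [  3.. 10] 01110111
  [  7.. 14] 01110110
  [  8.. 15] 11101101
  (the other 3 windows repeat one of these)
distinct factors: {01110110, 01110111, 10111011, 11011101, 11101101, 11101110}
count = 6  (Sturmian bound for length 8 is 9)


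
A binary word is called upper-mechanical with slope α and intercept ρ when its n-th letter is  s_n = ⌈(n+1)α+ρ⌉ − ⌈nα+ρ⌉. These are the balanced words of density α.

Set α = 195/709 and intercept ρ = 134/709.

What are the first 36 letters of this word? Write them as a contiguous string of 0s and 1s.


001000100010010001000100100010001001

n=0: ⌈(1·195+134)/709⌉ − ⌈(0·195+134)/709⌉ = ⌈329/709⌉ − ⌈134/709⌉ = 1 − 1 = 0
n=1: ⌈(2·195+134)/709⌉ − ⌈(1·195+134)/709⌉ = ⌈524/709⌉ − ⌈329/709⌉ = 1 − 1 = 0
n=2: ⌈(3·195+134)/709⌉ − ⌈(2·195+134)/709⌉ = ⌈719/709⌉ − ⌈524/709⌉ = 2 − 1 = 1
n=3: ⌈(4·195+134)/709⌉ − ⌈(3·195+134)/709⌉ = ⌈914/709⌉ − ⌈719/709⌉ = 2 − 2 = 0
n=4: ⌈(5·195+134)/709⌉ − ⌈(4·195+134)/709⌉ = ⌈1109/709⌉ − ⌈914/709⌉ = 2 − 2 = 0
n=5: ⌈(6·195+134)/709⌉ − ⌈(5·195+134)/709⌉ = ⌈1304/709⌉ − ⌈1109/709⌉ = 2 − 2 = 0
n=6: ⌈(7·195+134)/709⌉ − ⌈(6·195+134)/709⌉ = ⌈1499/709⌉ − ⌈1304/709⌉ = 3 − 2 = 1
n=7: ⌈(8·195+134)/709⌉ − ⌈(7·195+134)/709⌉ = ⌈1694/709⌉ − ⌈1499/709⌉ = 3 − 3 = 0
n=8: ⌈(9·195+134)/709⌉ − ⌈(8·195+134)/709⌉ = ⌈1889/709⌉ − ⌈1694/709⌉ = 3 − 3 = 0
n=9: ⌈(10·195+134)/709⌉ − ⌈(9·195+134)/709⌉ = ⌈2084/709⌉ − ⌈1889/709⌉ = 3 − 3 = 0
n=10: ⌈(11·195+134)/709⌉ − ⌈(10·195+134)/709⌉ = ⌈2279/709⌉ − ⌈2084/709⌉ = 4 − 3 = 1
n=11: ⌈(12·195+134)/709⌉ − ⌈(11·195+134)/709⌉ = ⌈2474/709⌉ − ⌈2279/709⌉ = 4 − 4 = 0
n=12: ⌈(13·195+134)/709⌉ − ⌈(12·195+134)/709⌉ = ⌈2669/709⌉ − ⌈2474/709⌉ = 4 − 4 = 0
n=13: ⌈(14·195+134)/709⌉ − ⌈(13·195+134)/709⌉ = ⌈2864/709⌉ − ⌈2669/709⌉ = 5 − 4 = 1
n=14: ⌈(15·195+134)/709⌉ − ⌈(14·195+134)/709⌉ = ⌈3059/709⌉ − ⌈2864/709⌉ = 5 − 5 = 0
n=15: ⌈(16·195+134)/709⌉ − ⌈(15·195+134)/709⌉ = ⌈3254/709⌉ − ⌈3059/709⌉ = 5 − 5 = 0
n=16: ⌈(17·195+134)/709⌉ − ⌈(16·195+134)/709⌉ = ⌈3449/709⌉ − ⌈3254/709⌉ = 5 − 5 = 0
n=17: ⌈(18·195+134)/709⌉ − ⌈(17·195+134)/709⌉ = ⌈3644/709⌉ − ⌈3449/709⌉ = 6 − 5 = 1
n=18: ⌈(19·195+134)/709⌉ − ⌈(18·195+134)/709⌉ = ⌈3839/709⌉ − ⌈3644/709⌉ = 6 − 6 = 0
n=19: ⌈(20·195+134)/709⌉ − ⌈(19·195+134)/709⌉ = ⌈4034/709⌉ − ⌈3839/709⌉ = 6 − 6 = 0
n=20: ⌈(21·195+134)/709⌉ − ⌈(20·195+134)/709⌉ = ⌈4229/709⌉ − ⌈4034/709⌉ = 6 − 6 = 0
n=21: ⌈(22·195+134)/709⌉ − ⌈(21·195+134)/709⌉ = ⌈4424/709⌉ − ⌈4229/709⌉ = 7 − 6 = 1
n=22: ⌈(23·195+134)/709⌉ − ⌈(22·195+134)/709⌉ = ⌈4619/709⌉ − ⌈4424/709⌉ = 7 − 7 = 0
n=23: ⌈(24·195+134)/709⌉ − ⌈(23·195+134)/709⌉ = ⌈4814/709⌉ − ⌈4619/709⌉ = 7 − 7 = 0
n=24: ⌈(25·195+134)/709⌉ − ⌈(24·195+134)/709⌉ = ⌈5009/709⌉ − ⌈4814/709⌉ = 8 − 7 = 1
n=25: ⌈(26·195+134)/709⌉ − ⌈(25·195+134)/709⌉ = ⌈5204/709⌉ − ⌈5009/709⌉ = 8 − 8 = 0
n=26: ⌈(27·195+134)/709⌉ − ⌈(26·195+134)/709⌉ = ⌈5399/709⌉ − ⌈5204/709⌉ = 8 − 8 = 0
n=27: ⌈(28·195+134)/709⌉ − ⌈(27·195+134)/709⌉ = ⌈5594/709⌉ − ⌈5399/709⌉ = 8 − 8 = 0
n=28: ⌈(29·195+134)/709⌉ − ⌈(28·195+134)/709⌉ = ⌈5789/709⌉ − ⌈5594/709⌉ = 9 − 8 = 1
n=29: ⌈(30·195+134)/709⌉ − ⌈(29·195+134)/709⌉ = ⌈5984/709⌉ − ⌈5789/709⌉ = 9 − 9 = 0
n=30: ⌈(31·195+134)/709⌉ − ⌈(30·195+134)/709⌉ = ⌈6179/709⌉ − ⌈5984/709⌉ = 9 − 9 = 0
n=31: ⌈(32·195+134)/709⌉ − ⌈(31·195+134)/709⌉ = ⌈6374/709⌉ − ⌈6179/709⌉ = 9 − 9 = 0
n=32: ⌈(33·195+134)/709⌉ − ⌈(32·195+134)/709⌉ = ⌈6569/709⌉ − ⌈6374/709⌉ = 10 − 9 = 1
n=33: ⌈(34·195+134)/709⌉ − ⌈(33·195+134)/709⌉ = ⌈6764/709⌉ − ⌈6569/709⌉ = 10 − 10 = 0
n=34: ⌈(35·195+134)/709⌉ − ⌈(34·195+134)/709⌉ = ⌈6959/709⌉ − ⌈6764/709⌉ = 10 − 10 = 0
n=35: ⌈(36·195+134)/709⌉ − ⌈(35·195+134)/709⌉ = ⌈7154/709⌉ − ⌈6959/709⌉ = 11 − 10 = 1


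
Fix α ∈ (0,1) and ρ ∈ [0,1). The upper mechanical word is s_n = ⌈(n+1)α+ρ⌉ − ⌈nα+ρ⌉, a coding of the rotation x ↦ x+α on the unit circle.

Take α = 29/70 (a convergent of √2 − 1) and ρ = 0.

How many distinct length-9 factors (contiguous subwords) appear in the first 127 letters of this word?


t_n = ⌈(n·29)/70⌉ for n = 0 … 127:
  n=0…9: ⌈0/70⌉=0 ⌈29/70⌉=1 ⌈58/70⌉=1 ⌈87/70⌉=2 ⌈116/70⌉=2 ⌈145/70⌉=3 ⌈174/70⌉=3 ⌈203/70⌉=3 ⌈232/70⌉=4 ⌈261/70⌉=4
  n=10…19: ⌈290/70⌉=5 ⌈319/70⌉=5 ⌈348/70⌉=5 ⌈377/70⌉=6 ⌈406/70⌉=6 ⌈435/70⌉=7 ⌈464/70⌉=7 ⌈493/70⌉=8 ⌈522/70⌉=8 ⌈551/70⌉=8
  n=20…29: ⌈580/70⌉=9 ⌈609/70⌉=9 ⌈638/70⌉=10 ⌈667/70⌉=10 ⌈696/70⌉=10 ⌈725/70⌉=11 ⌈754/70⌉=11 ⌈783/70⌉=12 ⌈812/70⌉=12 ⌈841/70⌉=13
  n=30…39: ⌈870/70⌉=13 ⌈899/70⌉=13 ⌈928/70⌉=14 ⌈957/70⌉=14 ⌈986/70⌉=15 ⌈1015/70⌉=15 ⌈1044/70⌉=15 ⌈1073/70⌉=16 ⌈1102/70⌉=16 ⌈1131/70⌉=17
  n=40…49: ⌈1160/70⌉=17 ⌈1189/70⌉=17 ⌈1218/70⌉=18 ⌈1247/70⌉=18 ⌈1276/70⌉=19 ⌈1305/70⌉=19 ⌈1334/70⌉=20 ⌈1363/70⌉=20 ⌈1392/70⌉=20 ⌈1421/70⌉=21
  n=50…59: ⌈1450/70⌉=21 ⌈1479/70⌉=22 ⌈1508/70⌉=22 ⌈1537/70⌉=22 ⌈1566/70⌉=23 ⌈1595/70⌉=23 ⌈1624/70⌉=24 ⌈1653/70⌉=24 ⌈1682/70⌉=25 ⌈1711/70⌉=25
  n=60…69: ⌈1740/70⌉=25 ⌈1769/70⌉=26 ⌈1798/70⌉=26 ⌈1827/70⌉=27 ⌈1856/70⌉=27 ⌈1885/70⌉=27 ⌈1914/70⌉=28 ⌈1943/70⌉=28 ⌈1972/70⌉=29 ⌈2001/70⌉=29
  n=70…79: ⌈2030/70⌉=29 ⌈2059/70⌉=30 ⌈2088/70⌉=30 ⌈2117/70⌉=31 ⌈2146/70⌉=31 ⌈2175/70⌉=32 ⌈2204/70⌉=32 ⌈2233/70⌉=32 ⌈2262/70⌉=33 ⌈2291/70⌉=33
  n=80…89: ⌈2320/70⌉=34 ⌈2349/70⌉=34 ⌈2378/70⌉=34 ⌈2407/70⌉=35 ⌈2436/70⌉=35 ⌈2465/70⌉=36 ⌈2494/70⌉=36 ⌈2523/70⌉=37 ⌈2552/70⌉=37 ⌈2581/70⌉=37
  n=90…99: ⌈2610/70⌉=38 ⌈2639/70⌉=38 ⌈2668/70⌉=39 ⌈2697/70⌉=39 ⌈2726/70⌉=39 ⌈2755/70⌉=40 ⌈2784/70⌉=40 ⌈2813/70⌉=41 ⌈2842/70⌉=41 ⌈2871/70⌉=42
  n=100…109: ⌈2900/70⌉=42 ⌈2929/70⌉=42 ⌈2958/70⌉=43 ⌈2987/70⌉=43 ⌈3016/70⌉=44 ⌈3045/70⌉=44 ⌈3074/70⌉=44 ⌈3103/70⌉=45 ⌈3132/70⌉=45 ⌈3161/70⌉=46
  n=110…119: ⌈3190/70⌉=46 ⌈3219/70⌉=46 ⌈3248/70⌉=47 ⌈3277/70⌉=47 ⌈3306/70⌉=48 ⌈3335/70⌉=48 ⌈3364/70⌉=49 ⌈3393/70⌉=49 ⌈3422/70⌉=49 ⌈3451/70⌉=50
  n=120…127: ⌈3480/70⌉=50 ⌈3509/70⌉=51 ⌈3538/70⌉=51 ⌈3567/70⌉=51 ⌈3596/70⌉=52 ⌈3625/70⌉=52 ⌈3654/70⌉=53 ⌈3683/70⌉=53
s_n = t_(n+1) − t_n for n = 0 … 126 gives
prefix = 1010100101001010100101001010100101001010010101001010010101001010010100101010010100101010010100101010010100101001010100101001010
slide a length-9 window over [0..8] … [118..126] (119 windows); first occurrence of each distinct factor:
  [  0..  8] 101010010
  [  1..  9] 010100101
  [  2.. 10] 101001010
  [  3.. 11] 010010100
  [  4.. 12] 100101001
  [  5.. 13] 001010010
  [  8.. 16] 010010101
  [  9.. 17] 100101010
  [ 10.. 18] 001010100
  [ 11.. 19] 010101001
  (the other 109 windows repeat one of these)
distinct factors: {001010010, 001010100, 010010100, 010010101, 010100101, 010101001, 100101001, 100101010, 101001010, 101010010}
count = 10  (Sturmian bound for length 9 is 10)

10


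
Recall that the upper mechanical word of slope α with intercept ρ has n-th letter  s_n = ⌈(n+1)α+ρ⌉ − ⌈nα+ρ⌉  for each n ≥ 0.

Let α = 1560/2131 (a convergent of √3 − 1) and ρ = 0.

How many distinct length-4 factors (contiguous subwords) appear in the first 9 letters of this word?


4

t_n = ⌈(n·1560)/2131⌉ for n = 0 … 9:
  n=0…9: ⌈0/2131⌉=0 ⌈1560/2131⌉=1 ⌈3120/2131⌉=2 ⌈4680/2131⌉=3 ⌈6240/2131⌉=3 ⌈7800/2131⌉=4 ⌈9360/2131⌉=5 ⌈10920/2131⌉=6 ⌈12480/2131⌉=6 ⌈14040/2131⌉=7
s_n = t_(n+1) − t_n for n = 0 … 8 gives
prefix = 111011101
slide a length-4 window over [0..3] … [5..8] (6 windows); first occurrence of each distinct factor:
  [  0..  3] 1110
  [  1..  4] 1101
  [  2..  5] 1011
  [  3..  6] 0111
  (the other 2 windows repeat one of these)
distinct factors: {0111, 1011, 1101, 1110}
count = 4  (Sturmian bound for length 4 is 5)


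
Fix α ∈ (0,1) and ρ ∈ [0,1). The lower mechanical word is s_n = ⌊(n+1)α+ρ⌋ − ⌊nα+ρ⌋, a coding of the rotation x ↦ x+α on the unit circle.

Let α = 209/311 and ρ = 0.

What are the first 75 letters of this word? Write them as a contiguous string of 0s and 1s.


n=0: ⌊(1·209)/311⌋ − ⌊(0·209)/311⌋ = ⌊209/311⌋ − ⌊0/311⌋ = 0 − 0 = 0
n=1: ⌊(2·209)/311⌋ − ⌊(1·209)/311⌋ = ⌊418/311⌋ − ⌊209/311⌋ = 1 − 0 = 1
n=2: ⌊(3·209)/311⌋ − ⌊(2·209)/311⌋ = ⌊627/311⌋ − ⌊418/311⌋ = 2 − 1 = 1
n=3: ⌊(4·209)/311⌋ − ⌊(3·209)/311⌋ = ⌊836/311⌋ − ⌊627/311⌋ = 2 − 2 = 0
n=4: ⌊(5·209)/311⌋ − ⌊(4·209)/311⌋ = ⌊1045/311⌋ − ⌊836/311⌋ = 3 − 2 = 1
n=5: ⌊(6·209)/311⌋ − ⌊(5·209)/311⌋ = ⌊1254/311⌋ − ⌊1045/311⌋ = 4 − 3 = 1
n=6: ⌊(7·209)/311⌋ − ⌊(6·209)/311⌋ = ⌊1463/311⌋ − ⌊1254/311⌋ = 4 − 4 = 0
n=7: ⌊(8·209)/311⌋ − ⌊(7·209)/311⌋ = ⌊1672/311⌋ − ⌊1463/311⌋ = 5 − 4 = 1
n=8: ⌊(9·209)/311⌋ − ⌊(8·209)/311⌋ = ⌊1881/311⌋ − ⌊1672/311⌋ = 6 − 5 = 1
n=9: ⌊(10·209)/311⌋ − ⌊(9·209)/311⌋ = ⌊2090/311⌋ − ⌊1881/311⌋ = 6 − 6 = 0
n=10: ⌊(11·209)/311⌋ − ⌊(10·209)/311⌋ = ⌊2299/311⌋ − ⌊2090/311⌋ = 7 − 6 = 1
n=11: ⌊(12·209)/311⌋ − ⌊(11·209)/311⌋ = ⌊2508/311⌋ − ⌊2299/311⌋ = 8 − 7 = 1
n=12: ⌊(13·209)/311⌋ − ⌊(12·209)/311⌋ = ⌊2717/311⌋ − ⌊2508/311⌋ = 8 − 8 = 0
n=13: ⌊(14·209)/311⌋ − ⌊(13·209)/311⌋ = ⌊2926/311⌋ − ⌊2717/311⌋ = 9 − 8 = 1
n=14: ⌊(15·209)/311⌋ − ⌊(14·209)/311⌋ = ⌊3135/311⌋ − ⌊2926/311⌋ = 10 − 9 = 1
n=15: ⌊(16·209)/311⌋ − ⌊(15·209)/311⌋ = ⌊3344/311⌋ − ⌊3135/311⌋ = 10 − 10 = 0
n=16: ⌊(17·209)/311⌋ − ⌊(16·209)/311⌋ = ⌊3553/311⌋ − ⌊3344/311⌋ = 11 − 10 = 1
n=17: ⌊(18·209)/311⌋ − ⌊(17·209)/311⌋ = ⌊3762/311⌋ − ⌊3553/311⌋ = 12 − 11 = 1
n=18: ⌊(19·209)/311⌋ − ⌊(18·209)/311⌋ = ⌊3971/311⌋ − ⌊3762/311⌋ = 12 − 12 = 0
n=19: ⌊(20·209)/311⌋ − ⌊(19·209)/311⌋ = ⌊4180/311⌋ − ⌊3971/311⌋ = 13 − 12 = 1
n=20: ⌊(21·209)/311⌋ − ⌊(20·209)/311⌋ = ⌊4389/311⌋ − ⌊4180/311⌋ = 14 − 13 = 1
n=21: ⌊(22·209)/311⌋ − ⌊(21·209)/311⌋ = ⌊4598/311⌋ − ⌊4389/311⌋ = 14 − 14 = 0
n=22: ⌊(23·209)/311⌋ − ⌊(22·209)/311⌋ = ⌊4807/311⌋ − ⌊4598/311⌋ = 15 − 14 = 1
n=23: ⌊(24·209)/311⌋ − ⌊(23·209)/311⌋ = ⌊5016/311⌋ − ⌊4807/311⌋ = 16 − 15 = 1
n=24: ⌊(25·209)/311⌋ − ⌊(24·209)/311⌋ = ⌊5225/311⌋ − ⌊5016/311⌋ = 16 − 16 = 0
n=25: ⌊(26·209)/311⌋ − ⌊(25·209)/311⌋ = ⌊5434/311⌋ − ⌊5225/311⌋ = 17 − 16 = 1
n=26: ⌊(27·209)/311⌋ − ⌊(26·209)/311⌋ = ⌊5643/311⌋ − ⌊5434/311⌋ = 18 − 17 = 1
n=27: ⌊(28·209)/311⌋ − ⌊(27·209)/311⌋ = ⌊5852/311⌋ − ⌊5643/311⌋ = 18 − 18 = 0
n=28: ⌊(29·209)/311⌋ − ⌊(28·209)/311⌋ = ⌊6061/311⌋ − ⌊5852/311⌋ = 19 − 18 = 1
n=29: ⌊(30·209)/311⌋ − ⌊(29·209)/311⌋ = ⌊6270/311⌋ − ⌊6061/311⌋ = 20 − 19 = 1
n=30: ⌊(31·209)/311⌋ − ⌊(30·209)/311⌋ = ⌊6479/311⌋ − ⌊6270/311⌋ = 20 − 20 = 0
n=31: ⌊(32·209)/311⌋ − ⌊(31·209)/311⌋ = ⌊6688/311⌋ − ⌊6479/311⌋ = 21 − 20 = 1
n=32: ⌊(33·209)/311⌋ − ⌊(32·209)/311⌋ = ⌊6897/311⌋ − ⌊6688/311⌋ = 22 − 21 = 1
n=33: ⌊(34·209)/311⌋ − ⌊(33·209)/311⌋ = ⌊7106/311⌋ − ⌊6897/311⌋ = 22 − 22 = 0
n=34: ⌊(35·209)/311⌋ − ⌊(34·209)/311⌋ = ⌊7315/311⌋ − ⌊7106/311⌋ = 23 − 22 = 1
n=35: ⌊(36·209)/311⌋ − ⌊(35·209)/311⌋ = ⌊7524/311⌋ − ⌊7315/311⌋ = 24 − 23 = 1
n=36: ⌊(37·209)/311⌋ − ⌊(36·209)/311⌋ = ⌊7733/311⌋ − ⌊7524/311⌋ = 24 − 24 = 0
n=37: ⌊(38·209)/311⌋ − ⌊(37·209)/311⌋ = ⌊7942/311⌋ − ⌊7733/311⌋ = 25 − 24 = 1
n=38: ⌊(39·209)/311⌋ − ⌊(38·209)/311⌋ = ⌊8151/311⌋ − ⌊7942/311⌋ = 26 − 25 = 1
n=39: ⌊(40·209)/311⌋ − ⌊(39·209)/311⌋ = ⌊8360/311⌋ − ⌊8151/311⌋ = 26 − 26 = 0
n=40: ⌊(41·209)/311⌋ − ⌊(40·209)/311⌋ = ⌊8569/311⌋ − ⌊8360/311⌋ = 27 − 26 = 1
n=41: ⌊(42·209)/311⌋ − ⌊(41·209)/311⌋ = ⌊8778/311⌋ − ⌊8569/311⌋ = 28 − 27 = 1
n=42: ⌊(43·209)/311⌋ − ⌊(42·209)/311⌋ = ⌊8987/311⌋ − ⌊8778/311⌋ = 28 − 28 = 0
n=43: ⌊(44·209)/311⌋ − ⌊(43·209)/311⌋ = ⌊9196/311⌋ − ⌊8987/311⌋ = 29 − 28 = 1
n=44: ⌊(45·209)/311⌋ − ⌊(44·209)/311⌋ = ⌊9405/311⌋ − ⌊9196/311⌋ = 30 − 29 = 1
n=45: ⌊(46·209)/311⌋ − ⌊(45·209)/311⌋ = ⌊9614/311⌋ − ⌊9405/311⌋ = 30 − 30 = 0
n=46: ⌊(47·209)/311⌋ − ⌊(46·209)/311⌋ = ⌊9823/311⌋ − ⌊9614/311⌋ = 31 − 30 = 1
n=47: ⌊(48·209)/311⌋ − ⌊(47·209)/311⌋ = ⌊10032/311⌋ − ⌊9823/311⌋ = 32 − 31 = 1
n=48: ⌊(49·209)/311⌋ − ⌊(48·209)/311⌋ = ⌊10241/311⌋ − ⌊10032/311⌋ = 32 − 32 = 0
n=49: ⌊(50·209)/311⌋ − ⌊(49·209)/311⌋ = ⌊10450/311⌋ − ⌊10241/311⌋ = 33 − 32 = 1
n=50: ⌊(51·209)/311⌋ − ⌊(50·209)/311⌋ = ⌊10659/311⌋ − ⌊10450/311⌋ = 34 − 33 = 1
n=51: ⌊(52·209)/311⌋ − ⌊(51·209)/311⌋ = ⌊10868/311⌋ − ⌊10659/311⌋ = 34 − 34 = 0
n=52: ⌊(53·209)/311⌋ − ⌊(52·209)/311⌋ = ⌊11077/311⌋ − ⌊10868/311⌋ = 35 − 34 = 1
n=53: ⌊(54·209)/311⌋ − ⌊(53·209)/311⌋ = ⌊11286/311⌋ − ⌊11077/311⌋ = 36 − 35 = 1
n=54: ⌊(55·209)/311⌋ − ⌊(54·209)/311⌋ = ⌊11495/311⌋ − ⌊11286/311⌋ = 36 − 36 = 0
n=55: ⌊(56·209)/311⌋ − ⌊(55·209)/311⌋ = ⌊11704/311⌋ − ⌊11495/311⌋ = 37 − 36 = 1
n=56: ⌊(57·209)/311⌋ − ⌊(56·209)/311⌋ = ⌊11913/311⌋ − ⌊11704/311⌋ = 38 − 37 = 1
n=57: ⌊(58·209)/311⌋ − ⌊(57·209)/311⌋ = ⌊12122/311⌋ − ⌊11913/311⌋ = 38 − 38 = 0
n=58: ⌊(59·209)/311⌋ − ⌊(58·209)/311⌋ = ⌊12331/311⌋ − ⌊12122/311⌋ = 39 − 38 = 1
n=59: ⌊(60·209)/311⌋ − ⌊(59·209)/311⌋ = ⌊12540/311⌋ − ⌊12331/311⌋ = 40 − 39 = 1
n=60: ⌊(61·209)/311⌋ − ⌊(60·209)/311⌋ = ⌊12749/311⌋ − ⌊12540/311⌋ = 40 − 40 = 0
n=61: ⌊(62·209)/311⌋ − ⌊(61·209)/311⌋ = ⌊12958/311⌋ − ⌊12749/311⌋ = 41 − 40 = 1
n=62: ⌊(63·209)/311⌋ − ⌊(62·209)/311⌋ = ⌊13167/311⌋ − ⌊12958/311⌋ = 42 − 41 = 1
n=63: ⌊(64·209)/311⌋ − ⌊(63·209)/311⌋ = ⌊13376/311⌋ − ⌊13167/311⌋ = 43 − 42 = 1
n=64: ⌊(65·209)/311⌋ − ⌊(64·209)/311⌋ = ⌊13585/311⌋ − ⌊13376/311⌋ = 43 − 43 = 0
n=65: ⌊(66·209)/311⌋ − ⌊(65·209)/311⌋ = ⌊13794/311⌋ − ⌊13585/311⌋ = 44 − 43 = 1
n=66: ⌊(67·209)/311⌋ − ⌊(66·209)/311⌋ = ⌊14003/311⌋ − ⌊13794/311⌋ = 45 − 44 = 1
n=67: ⌊(68·209)/311⌋ − ⌊(67·209)/311⌋ = ⌊14212/311⌋ − ⌊14003/311⌋ = 45 − 45 = 0
n=68: ⌊(69·209)/311⌋ − ⌊(68·209)/311⌋ = ⌊14421/311⌋ − ⌊14212/311⌋ = 46 − 45 = 1
n=69: ⌊(70·209)/311⌋ − ⌊(69·209)/311⌋ = ⌊14630/311⌋ − ⌊14421/311⌋ = 47 − 46 = 1
n=70: ⌊(71·209)/311⌋ − ⌊(70·209)/311⌋ = ⌊14839/311⌋ − ⌊14630/311⌋ = 47 − 47 = 0
n=71: ⌊(72·209)/311⌋ − ⌊(71·209)/311⌋ = ⌊15048/311⌋ − ⌊14839/311⌋ = 48 − 47 = 1
n=72: ⌊(73·209)/311⌋ − ⌊(72·209)/311⌋ = ⌊15257/311⌋ − ⌊15048/311⌋ = 49 − 48 = 1
n=73: ⌊(74·209)/311⌋ − ⌊(73·209)/311⌋ = ⌊15466/311⌋ − ⌊15257/311⌋ = 49 − 49 = 0
n=74: ⌊(75·209)/311⌋ − ⌊(74·209)/311⌋ = ⌊15675/311⌋ − ⌊15466/311⌋ = 50 − 49 = 1

011011011011011011011011011011011011011011011011011011011011011101101101101


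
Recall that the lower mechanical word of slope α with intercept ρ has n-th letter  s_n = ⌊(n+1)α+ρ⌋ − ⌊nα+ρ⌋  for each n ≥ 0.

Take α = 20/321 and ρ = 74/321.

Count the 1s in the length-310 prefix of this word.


#1s = Σ_{n=0}^{309} s_n = Σ_{n=0}^{309} (⌊(n+1)α+ρ⌋ − ⌊nα+ρ⌋)
the sum telescopes: every ⌊nα+ρ⌋ with 0 < n < 310 appears once with + and once with −, leaving ⌊310α+ρ⌋ − ⌊0·α+ρ⌋
310α + ρ = (310·20 + 74) / 321 = 6274/321
ρ = 74/321
⌊6274/321⌋ = 19,  ⌊74/321⌋ = 0
#1s = 19 − 0 = 19

19


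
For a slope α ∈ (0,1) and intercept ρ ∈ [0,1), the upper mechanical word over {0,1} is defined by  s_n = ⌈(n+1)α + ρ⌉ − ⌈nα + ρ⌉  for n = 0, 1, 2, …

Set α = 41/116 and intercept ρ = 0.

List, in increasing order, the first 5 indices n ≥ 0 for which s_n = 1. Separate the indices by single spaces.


n=0: ⌈41/116⌉−⌈0/116⌉ = 1−0 = 1  ← one
n=1: ⌈82/116⌉−⌈41/116⌉ = 1−1 = 0
n=2: ⌈123/116⌉−⌈82/116⌉ = 2−1 = 1  ← one
n=3: ⌈164/116⌉−⌈123/116⌉ = 2−2 = 0
n=4: ⌈205/116⌉−⌈164/116⌉ = 2−2 = 0
n=5: ⌈246/116⌉−⌈205/116⌉ = 3−2 = 1  ← one
n=6: ⌈287/116⌉−⌈246/116⌉ = 3−3 = 0
n=7: ⌈328/116⌉−⌈287/116⌉ = 3−3 = 0
n=8: ⌈369/116⌉−⌈328/116⌉ = 4−3 = 1  ← one
n=9: ⌈410/116⌉−⌈369/116⌉ = 4−4 = 0
n=10: ⌈451/116⌉−⌈410/116⌉ = 4−4 = 0
n=11: ⌈492/116⌉−⌈451/116⌉ = 5−4 = 1  ← one
positions of the first 5 ones: 0 2 5 8 11

0 2 5 8 11


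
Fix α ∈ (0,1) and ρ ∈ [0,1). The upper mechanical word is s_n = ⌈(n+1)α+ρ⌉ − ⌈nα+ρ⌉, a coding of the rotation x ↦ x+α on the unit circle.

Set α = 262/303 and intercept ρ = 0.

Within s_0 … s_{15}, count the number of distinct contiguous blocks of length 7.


8

t_n = ⌈(n·262)/303⌉ for n = 0 … 16:
  n=0…9: ⌈0/303⌉=0 ⌈262/303⌉=1 ⌈524/303⌉=2 ⌈786/303⌉=3 ⌈1048/303⌉=4 ⌈1310/303⌉=5 ⌈1572/303⌉=6 ⌈1834/303⌉=7 ⌈2096/303⌉=7 ⌈2358/303⌉=8
  n=10…16: ⌈2620/303⌉=9 ⌈2882/303⌉=10 ⌈3144/303⌉=11 ⌈3406/303⌉=12 ⌈3668/303⌉=13 ⌈3930/303⌉=13 ⌈4192/303⌉=14
s_n = t_(n+1) − t_n for n = 0 … 15 gives
prefix = 1111111011111101
slide a length-7 window over [0..6] … [9..15] (10 windows); first occurrence of each distinct factor:
  [  0..  6] 1111111
  [  1..  7] 1111110
  [  2..  8] 1111101
  [  3..  9] 1111011
  [  4.. 10] 1110111
  [  5.. 11] 1101111
  [  6.. 12] 1011111
  [  7.. 13] 0111111
  (the other 2 windows repeat one of these)
distinct factors: {0111111, 1011111, 1101111, 1110111, 1111011, 1111101, 1111110, 1111111}
count = 8  (Sturmian bound for length 7 is 8)


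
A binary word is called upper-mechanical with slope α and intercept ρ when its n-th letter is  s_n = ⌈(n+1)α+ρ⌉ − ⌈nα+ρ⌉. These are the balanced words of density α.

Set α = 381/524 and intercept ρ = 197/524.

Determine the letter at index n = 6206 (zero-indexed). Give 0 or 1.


1

(n+1)α + ρ = (6207·381 + 197) / 524 = 2365064/524
nα + ρ     = (6206·381 + 197) / 524 = 2364683/524
⌈2365064/524⌉ = 4514,  ⌈2364683/524⌉ = 4513
s_{6206} = 4514 − 4513 = 1


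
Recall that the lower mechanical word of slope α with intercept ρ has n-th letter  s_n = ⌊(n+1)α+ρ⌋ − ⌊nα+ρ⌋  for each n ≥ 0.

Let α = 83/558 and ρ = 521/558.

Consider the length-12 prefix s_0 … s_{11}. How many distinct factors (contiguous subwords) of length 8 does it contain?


5

t_n = ⌊(n·83+521)/558⌋ for n = 0 … 12:
  n=0…9: ⌊521/558⌋=0 ⌊604/558⌋=1 ⌊687/558⌋=1 ⌊770/558⌋=1 ⌊853/558⌋=1 ⌊936/558⌋=1 ⌊1019/558⌋=1 ⌊1102/558⌋=1 ⌊1185/558⌋=2 ⌊1268/558⌋=2
  n=10…12: ⌊1351/558⌋=2 ⌊1434/558⌋=2 ⌊1517/558⌋=2
s_n = t_(n+1) − t_n for n = 0 … 11 gives
prefix = 100000010000
slide a length-8 window over [0..7] … [4..11] (5 windows); first occurrence of each distinct factor:
  [  0..  7] 10000001
  [  1..  8] 00000010
  [  2..  9] 00000100
  [  3.. 10] 00001000
  [  4.. 11] 00010000
distinct factors: {00000010, 00000100, 00001000, 00010000, 10000001}
count = 5  (Sturmian bound for length 8 is 9)


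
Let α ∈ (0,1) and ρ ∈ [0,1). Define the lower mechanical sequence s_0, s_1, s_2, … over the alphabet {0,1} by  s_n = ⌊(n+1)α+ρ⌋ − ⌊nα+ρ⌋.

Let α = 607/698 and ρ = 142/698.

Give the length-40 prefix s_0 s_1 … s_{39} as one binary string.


n=0: ⌊(1·607+142)/698⌋ − ⌊(0·607+142)/698⌋ = ⌊749/698⌋ − ⌊142/698⌋ = 1 − 0 = 1
n=1: ⌊(2·607+142)/698⌋ − ⌊(1·607+142)/698⌋ = ⌊1356/698⌋ − ⌊749/698⌋ = 1 − 1 = 0
n=2: ⌊(3·607+142)/698⌋ − ⌊(2·607+142)/698⌋ = ⌊1963/698⌋ − ⌊1356/698⌋ = 2 − 1 = 1
n=3: ⌊(4·607+142)/698⌋ − ⌊(3·607+142)/698⌋ = ⌊2570/698⌋ − ⌊1963/698⌋ = 3 − 2 = 1
n=4: ⌊(5·607+142)/698⌋ − ⌊(4·607+142)/698⌋ = ⌊3177/698⌋ − ⌊2570/698⌋ = 4 − 3 = 1
n=5: ⌊(6·607+142)/698⌋ − ⌊(5·607+142)/698⌋ = ⌊3784/698⌋ − ⌊3177/698⌋ = 5 − 4 = 1
n=6: ⌊(7·607+142)/698⌋ − ⌊(6·607+142)/698⌋ = ⌊4391/698⌋ − ⌊3784/698⌋ = 6 − 5 = 1
n=7: ⌊(8·607+142)/698⌋ − ⌊(7·607+142)/698⌋ = ⌊4998/698⌋ − ⌊4391/698⌋ = 7 − 6 = 1
n=8: ⌊(9·607+142)/698⌋ − ⌊(8·607+142)/698⌋ = ⌊5605/698⌋ − ⌊4998/698⌋ = 8 − 7 = 1
n=9: ⌊(10·607+142)/698⌋ − ⌊(9·607+142)/698⌋ = ⌊6212/698⌋ − ⌊5605/698⌋ = 8 − 8 = 0
n=10: ⌊(11·607+142)/698⌋ − ⌊(10·607+142)/698⌋ = ⌊6819/698⌋ − ⌊6212/698⌋ = 9 − 8 = 1
n=11: ⌊(12·607+142)/698⌋ − ⌊(11·607+142)/698⌋ = ⌊7426/698⌋ − ⌊6819/698⌋ = 10 − 9 = 1
n=12: ⌊(13·607+142)/698⌋ − ⌊(12·607+142)/698⌋ = ⌊8033/698⌋ − ⌊7426/698⌋ = 11 − 10 = 1
n=13: ⌊(14·607+142)/698⌋ − ⌊(13·607+142)/698⌋ = ⌊8640/698⌋ − ⌊8033/698⌋ = 12 − 11 = 1
n=14: ⌊(15·607+142)/698⌋ − ⌊(14·607+142)/698⌋ = ⌊9247/698⌋ − ⌊8640/698⌋ = 13 − 12 = 1
n=15: ⌊(16·607+142)/698⌋ − ⌊(15·607+142)/698⌋ = ⌊9854/698⌋ − ⌊9247/698⌋ = 14 − 13 = 1
n=16: ⌊(17·607+142)/698⌋ − ⌊(16·607+142)/698⌋ = ⌊10461/698⌋ − ⌊9854/698⌋ = 14 − 14 = 0
n=17: ⌊(18·607+142)/698⌋ − ⌊(17·607+142)/698⌋ = ⌊11068/698⌋ − ⌊10461/698⌋ = 15 − 14 = 1
n=18: ⌊(19·607+142)/698⌋ − ⌊(18·607+142)/698⌋ = ⌊11675/698⌋ − ⌊11068/698⌋ = 16 − 15 = 1
n=19: ⌊(20·607+142)/698⌋ − ⌊(19·607+142)/698⌋ = ⌊12282/698⌋ − ⌊11675/698⌋ = 17 − 16 = 1
n=20: ⌊(21·607+142)/698⌋ − ⌊(20·607+142)/698⌋ = ⌊12889/698⌋ − ⌊12282/698⌋ = 18 − 17 = 1
n=21: ⌊(22·607+142)/698⌋ − ⌊(21·607+142)/698⌋ = ⌊13496/698⌋ − ⌊12889/698⌋ = 19 − 18 = 1
n=22: ⌊(23·607+142)/698⌋ − ⌊(22·607+142)/698⌋ = ⌊14103/698⌋ − ⌊13496/698⌋ = 20 − 19 = 1
n=23: ⌊(24·607+142)/698⌋ − ⌊(23·607+142)/698⌋ = ⌊14710/698⌋ − ⌊14103/698⌋ = 21 − 20 = 1
n=24: ⌊(25·607+142)/698⌋ − ⌊(24·607+142)/698⌋ = ⌊15317/698⌋ − ⌊14710/698⌋ = 21 − 21 = 0
n=25: ⌊(26·607+142)/698⌋ − ⌊(25·607+142)/698⌋ = ⌊15924/698⌋ − ⌊15317/698⌋ = 22 − 21 = 1
n=26: ⌊(27·607+142)/698⌋ − ⌊(26·607+142)/698⌋ = ⌊16531/698⌋ − ⌊15924/698⌋ = 23 − 22 = 1
n=27: ⌊(28·607+142)/698⌋ − ⌊(27·607+142)/698⌋ = ⌊17138/698⌋ − ⌊16531/698⌋ = 24 − 23 = 1
n=28: ⌊(29·607+142)/698⌋ − ⌊(28·607+142)/698⌋ = ⌊17745/698⌋ − ⌊17138/698⌋ = 25 − 24 = 1
n=29: ⌊(30·607+142)/698⌋ − ⌊(29·607+142)/698⌋ = ⌊18352/698⌋ − ⌊17745/698⌋ = 26 − 25 = 1
n=30: ⌊(31·607+142)/698⌋ − ⌊(30·607+142)/698⌋ = ⌊18959/698⌋ − ⌊18352/698⌋ = 27 − 26 = 1
n=31: ⌊(32·607+142)/698⌋ − ⌊(31·607+142)/698⌋ = ⌊19566/698⌋ − ⌊18959/698⌋ = 28 − 27 = 1
n=32: ⌊(33·607+142)/698⌋ − ⌊(32·607+142)/698⌋ = ⌊20173/698⌋ − ⌊19566/698⌋ = 28 − 28 = 0
n=33: ⌊(34·607+142)/698⌋ − ⌊(33·607+142)/698⌋ = ⌊20780/698⌋ − ⌊20173/698⌋ = 29 − 28 = 1
n=34: ⌊(35·607+142)/698⌋ − ⌊(34·607+142)/698⌋ = ⌊21387/698⌋ − ⌊20780/698⌋ = 30 − 29 = 1
n=35: ⌊(36·607+142)/698⌋ − ⌊(35·607+142)/698⌋ = ⌊21994/698⌋ − ⌊21387/698⌋ = 31 − 30 = 1
n=36: ⌊(37·607+142)/698⌋ − ⌊(36·607+142)/698⌋ = ⌊22601/698⌋ − ⌊21994/698⌋ = 32 − 31 = 1
n=37: ⌊(38·607+142)/698⌋ − ⌊(37·607+142)/698⌋ = ⌊23208/698⌋ − ⌊22601/698⌋ = 33 − 32 = 1
n=38: ⌊(39·607+142)/698⌋ − ⌊(38·607+142)/698⌋ = ⌊23815/698⌋ − ⌊23208/698⌋ = 34 − 33 = 1
n=39: ⌊(40·607+142)/698⌋ − ⌊(39·607+142)/698⌋ = ⌊24422/698⌋ − ⌊23815/698⌋ = 34 − 34 = 0

1011111110111111011111110111111101111110


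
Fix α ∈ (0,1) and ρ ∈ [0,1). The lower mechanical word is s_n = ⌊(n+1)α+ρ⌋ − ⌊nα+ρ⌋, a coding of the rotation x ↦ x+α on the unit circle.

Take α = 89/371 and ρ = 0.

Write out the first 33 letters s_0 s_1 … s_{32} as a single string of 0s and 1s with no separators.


000010001000100010001000010001000

n=0: ⌊(1·89)/371⌋ − ⌊(0·89)/371⌋ = ⌊89/371⌋ − ⌊0/371⌋ = 0 − 0 = 0
n=1: ⌊(2·89)/371⌋ − ⌊(1·89)/371⌋ = ⌊178/371⌋ − ⌊89/371⌋ = 0 − 0 = 0
n=2: ⌊(3·89)/371⌋ − ⌊(2·89)/371⌋ = ⌊267/371⌋ − ⌊178/371⌋ = 0 − 0 = 0
n=3: ⌊(4·89)/371⌋ − ⌊(3·89)/371⌋ = ⌊356/371⌋ − ⌊267/371⌋ = 0 − 0 = 0
n=4: ⌊(5·89)/371⌋ − ⌊(4·89)/371⌋ = ⌊445/371⌋ − ⌊356/371⌋ = 1 − 0 = 1
n=5: ⌊(6·89)/371⌋ − ⌊(5·89)/371⌋ = ⌊534/371⌋ − ⌊445/371⌋ = 1 − 1 = 0
n=6: ⌊(7·89)/371⌋ − ⌊(6·89)/371⌋ = ⌊623/371⌋ − ⌊534/371⌋ = 1 − 1 = 0
n=7: ⌊(8·89)/371⌋ − ⌊(7·89)/371⌋ = ⌊712/371⌋ − ⌊623/371⌋ = 1 − 1 = 0
n=8: ⌊(9·89)/371⌋ − ⌊(8·89)/371⌋ = ⌊801/371⌋ − ⌊712/371⌋ = 2 − 1 = 1
n=9: ⌊(10·89)/371⌋ − ⌊(9·89)/371⌋ = ⌊890/371⌋ − ⌊801/371⌋ = 2 − 2 = 0
n=10: ⌊(11·89)/371⌋ − ⌊(10·89)/371⌋ = ⌊979/371⌋ − ⌊890/371⌋ = 2 − 2 = 0
n=11: ⌊(12·89)/371⌋ − ⌊(11·89)/371⌋ = ⌊1068/371⌋ − ⌊979/371⌋ = 2 − 2 = 0
n=12: ⌊(13·89)/371⌋ − ⌊(12·89)/371⌋ = ⌊1157/371⌋ − ⌊1068/371⌋ = 3 − 2 = 1
n=13: ⌊(14·89)/371⌋ − ⌊(13·89)/371⌋ = ⌊1246/371⌋ − ⌊1157/371⌋ = 3 − 3 = 0
n=14: ⌊(15·89)/371⌋ − ⌊(14·89)/371⌋ = ⌊1335/371⌋ − ⌊1246/371⌋ = 3 − 3 = 0
n=15: ⌊(16·89)/371⌋ − ⌊(15·89)/371⌋ = ⌊1424/371⌋ − ⌊1335/371⌋ = 3 − 3 = 0
n=16: ⌊(17·89)/371⌋ − ⌊(16·89)/371⌋ = ⌊1513/371⌋ − ⌊1424/371⌋ = 4 − 3 = 1
n=17: ⌊(18·89)/371⌋ − ⌊(17·89)/371⌋ = ⌊1602/371⌋ − ⌊1513/371⌋ = 4 − 4 = 0
n=18: ⌊(19·89)/371⌋ − ⌊(18·89)/371⌋ = ⌊1691/371⌋ − ⌊1602/371⌋ = 4 − 4 = 0
n=19: ⌊(20·89)/371⌋ − ⌊(19·89)/371⌋ = ⌊1780/371⌋ − ⌊1691/371⌋ = 4 − 4 = 0
n=20: ⌊(21·89)/371⌋ − ⌊(20·89)/371⌋ = ⌊1869/371⌋ − ⌊1780/371⌋ = 5 − 4 = 1
n=21: ⌊(22·89)/371⌋ − ⌊(21·89)/371⌋ = ⌊1958/371⌋ − ⌊1869/371⌋ = 5 − 5 = 0
n=22: ⌊(23·89)/371⌋ − ⌊(22·89)/371⌋ = ⌊2047/371⌋ − ⌊1958/371⌋ = 5 − 5 = 0
n=23: ⌊(24·89)/371⌋ − ⌊(23·89)/371⌋ = ⌊2136/371⌋ − ⌊2047/371⌋ = 5 − 5 = 0
n=24: ⌊(25·89)/371⌋ − ⌊(24·89)/371⌋ = ⌊2225/371⌋ − ⌊2136/371⌋ = 5 − 5 = 0
n=25: ⌊(26·89)/371⌋ − ⌊(25·89)/371⌋ = ⌊2314/371⌋ − ⌊2225/371⌋ = 6 − 5 = 1
n=26: ⌊(27·89)/371⌋ − ⌊(26·89)/371⌋ = ⌊2403/371⌋ − ⌊2314/371⌋ = 6 − 6 = 0
n=27: ⌊(28·89)/371⌋ − ⌊(27·89)/371⌋ = ⌊2492/371⌋ − ⌊2403/371⌋ = 6 − 6 = 0
n=28: ⌊(29·89)/371⌋ − ⌊(28·89)/371⌋ = ⌊2581/371⌋ − ⌊2492/371⌋ = 6 − 6 = 0
n=29: ⌊(30·89)/371⌋ − ⌊(29·89)/371⌋ = ⌊2670/371⌋ − ⌊2581/371⌋ = 7 − 6 = 1
n=30: ⌊(31·89)/371⌋ − ⌊(30·89)/371⌋ = ⌊2759/371⌋ − ⌊2670/371⌋ = 7 − 7 = 0
n=31: ⌊(32·89)/371⌋ − ⌊(31·89)/371⌋ = ⌊2848/371⌋ − ⌊2759/371⌋ = 7 − 7 = 0
n=32: ⌊(33·89)/371⌋ − ⌊(32·89)/371⌋ = ⌊2937/371⌋ − ⌊2848/371⌋ = 7 − 7 = 0


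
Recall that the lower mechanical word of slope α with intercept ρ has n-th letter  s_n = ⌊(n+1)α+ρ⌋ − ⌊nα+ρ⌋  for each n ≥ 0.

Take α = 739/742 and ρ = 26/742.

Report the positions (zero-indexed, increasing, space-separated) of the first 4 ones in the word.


0 1 2 3

n=0: ⌊765/742⌋−⌊26/742⌋ = 1−0 = 1  ← one
n=1: ⌊1504/742⌋−⌊765/742⌋ = 2−1 = 1  ← one
n=2: ⌊2243/742⌋−⌊1504/742⌋ = 3−2 = 1  ← one
n=3: ⌊2982/742⌋−⌊2243/742⌋ = 4−3 = 1  ← one
positions of the first 4 ones: 0 1 2 3


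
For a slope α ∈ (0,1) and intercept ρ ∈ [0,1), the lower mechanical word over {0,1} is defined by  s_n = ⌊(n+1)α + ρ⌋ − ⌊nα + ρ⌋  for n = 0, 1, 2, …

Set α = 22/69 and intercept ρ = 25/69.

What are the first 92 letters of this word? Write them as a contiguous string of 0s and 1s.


n=0: ⌊(1·22+25)/69⌋ − ⌊(0·22+25)/69⌋ = ⌊47/69⌋ − ⌊25/69⌋ = 0 − 0 = 0
n=1: ⌊(2·22+25)/69⌋ − ⌊(1·22+25)/69⌋ = ⌊69/69⌋ − ⌊47/69⌋ = 1 − 0 = 1
n=2: ⌊(3·22+25)/69⌋ − ⌊(2·22+25)/69⌋ = ⌊91/69⌋ − ⌊69/69⌋ = 1 − 1 = 0
n=3: ⌊(4·22+25)/69⌋ − ⌊(3·22+25)/69⌋ = ⌊113/69⌋ − ⌊91/69⌋ = 1 − 1 = 0
n=4: ⌊(5·22+25)/69⌋ − ⌊(4·22+25)/69⌋ = ⌊135/69⌋ − ⌊113/69⌋ = 1 − 1 = 0
n=5: ⌊(6·22+25)/69⌋ − ⌊(5·22+25)/69⌋ = ⌊157/69⌋ − ⌊135/69⌋ = 2 − 1 = 1
n=6: ⌊(7·22+25)/69⌋ − ⌊(6·22+25)/69⌋ = ⌊179/69⌋ − ⌊157/69⌋ = 2 − 2 = 0
n=7: ⌊(8·22+25)/69⌋ − ⌊(7·22+25)/69⌋ = ⌊201/69⌋ − ⌊179/69⌋ = 2 − 2 = 0
n=8: ⌊(9·22+25)/69⌋ − ⌊(8·22+25)/69⌋ = ⌊223/69⌋ − ⌊201/69⌋ = 3 − 2 = 1
n=9: ⌊(10·22+25)/69⌋ − ⌊(9·22+25)/69⌋ = ⌊245/69⌋ − ⌊223/69⌋ = 3 − 3 = 0
n=10: ⌊(11·22+25)/69⌋ − ⌊(10·22+25)/69⌋ = ⌊267/69⌋ − ⌊245/69⌋ = 3 − 3 = 0
n=11: ⌊(12·22+25)/69⌋ − ⌊(11·22+25)/69⌋ = ⌊289/69⌋ − ⌊267/69⌋ = 4 − 3 = 1
n=12: ⌊(13·22+25)/69⌋ − ⌊(12·22+25)/69⌋ = ⌊311/69⌋ − ⌊289/69⌋ = 4 − 4 = 0
n=13: ⌊(14·22+25)/69⌋ − ⌊(13·22+25)/69⌋ = ⌊333/69⌋ − ⌊311/69⌋ = 4 − 4 = 0
n=14: ⌊(15·22+25)/69⌋ − ⌊(14·22+25)/69⌋ = ⌊355/69⌋ − ⌊333/69⌋ = 5 − 4 = 1
n=15: ⌊(16·22+25)/69⌋ − ⌊(15·22+25)/69⌋ = ⌊377/69⌋ − ⌊355/69⌋ = 5 − 5 = 0
n=16: ⌊(17·22+25)/69⌋ − ⌊(16·22+25)/69⌋ = ⌊399/69⌋ − ⌊377/69⌋ = 5 − 5 = 0
n=17: ⌊(18·22+25)/69⌋ − ⌊(17·22+25)/69⌋ = ⌊421/69⌋ − ⌊399/69⌋ = 6 − 5 = 1
n=18: ⌊(19·22+25)/69⌋ − ⌊(18·22+25)/69⌋ = ⌊443/69⌋ − ⌊421/69⌋ = 6 − 6 = 0
n=19: ⌊(20·22+25)/69⌋ − ⌊(19·22+25)/69⌋ = ⌊465/69⌋ − ⌊443/69⌋ = 6 − 6 = 0
n=20: ⌊(21·22+25)/69⌋ − ⌊(20·22+25)/69⌋ = ⌊487/69⌋ − ⌊465/69⌋ = 7 − 6 = 1
n=21: ⌊(22·22+25)/69⌋ − ⌊(21·22+25)/69⌋ = ⌊509/69⌋ − ⌊487/69⌋ = 7 − 7 = 0
n=22: ⌊(23·22+25)/69⌋ − ⌊(22·22+25)/69⌋ = ⌊531/69⌋ − ⌊509/69⌋ = 7 − 7 = 0
n=23: ⌊(24·22+25)/69⌋ − ⌊(23·22+25)/69⌋ = ⌊553/69⌋ − ⌊531/69⌋ = 8 − 7 = 1
n=24: ⌊(25·22+25)/69⌋ − ⌊(24·22+25)/69⌋ = ⌊575/69⌋ − ⌊553/69⌋ = 8 − 8 = 0
n=25: ⌊(26·22+25)/69⌋ − ⌊(25·22+25)/69⌋ = ⌊597/69⌋ − ⌊575/69⌋ = 8 − 8 = 0
n=26: ⌊(27·22+25)/69⌋ − ⌊(26·22+25)/69⌋ = ⌊619/69⌋ − ⌊597/69⌋ = 8 − 8 = 0
n=27: ⌊(28·22+25)/69⌋ − ⌊(27·22+25)/69⌋ = ⌊641/69⌋ − ⌊619/69⌋ = 9 − 8 = 1
n=28: ⌊(29·22+25)/69⌋ − ⌊(28·22+25)/69⌋ = ⌊663/69⌋ − ⌊641/69⌋ = 9 − 9 = 0
n=29: ⌊(30·22+25)/69⌋ − ⌊(29·22+25)/69⌋ = ⌊685/69⌋ − ⌊663/69⌋ = 9 − 9 = 0
n=30: ⌊(31·22+25)/69⌋ − ⌊(30·22+25)/69⌋ = ⌊707/69⌋ − ⌊685/69⌋ = 10 − 9 = 1
n=31: ⌊(32·22+25)/69⌋ − ⌊(31·22+25)/69⌋ = ⌊729/69⌋ − ⌊707/69⌋ = 10 − 10 = 0
n=32: ⌊(33·22+25)/69⌋ − ⌊(32·22+25)/69⌋ = ⌊751/69⌋ − ⌊729/69⌋ = 10 − 10 = 0
n=33: ⌊(34·22+25)/69⌋ − ⌊(33·22+25)/69⌋ = ⌊773/69⌋ − ⌊751/69⌋ = 11 − 10 = 1
n=34: ⌊(35·22+25)/69⌋ − ⌊(34·22+25)/69⌋ = ⌊795/69⌋ − ⌊773/69⌋ = 11 − 11 = 0
n=35: ⌊(36·22+25)/69⌋ − ⌊(35·22+25)/69⌋ = ⌊817/69⌋ − ⌊795/69⌋ = 11 − 11 = 0
n=36: ⌊(37·22+25)/69⌋ − ⌊(36·22+25)/69⌋ = ⌊839/69⌋ − ⌊817/69⌋ = 12 − 11 = 1
n=37: ⌊(38·22+25)/69⌋ − ⌊(37·22+25)/69⌋ = ⌊861/69⌋ − ⌊839/69⌋ = 12 − 12 = 0
n=38: ⌊(39·22+25)/69⌋ − ⌊(38·22+25)/69⌋ = ⌊883/69⌋ − ⌊861/69⌋ = 12 − 12 = 0
n=39: ⌊(40·22+25)/69⌋ − ⌊(39·22+25)/69⌋ = ⌊905/69⌋ − ⌊883/69⌋ = 13 − 12 = 1
n=40: ⌊(41·22+25)/69⌋ − ⌊(40·22+25)/69⌋ = ⌊927/69⌋ − ⌊905/69⌋ = 13 − 13 = 0
n=41: ⌊(42·22+25)/69⌋ − ⌊(41·22+25)/69⌋ = ⌊949/69⌋ − ⌊927/69⌋ = 13 − 13 = 0
n=42: ⌊(43·22+25)/69⌋ − ⌊(42·22+25)/69⌋ = ⌊971/69⌋ − ⌊949/69⌋ = 14 − 13 = 1
n=43: ⌊(44·22+25)/69⌋ − ⌊(43·22+25)/69⌋ = ⌊993/69⌋ − ⌊971/69⌋ = 14 − 14 = 0
n=44: ⌊(45·22+25)/69⌋ − ⌊(44·22+25)/69⌋ = ⌊1015/69⌋ − ⌊993/69⌋ = 14 − 14 = 0
n=45: ⌊(46·22+25)/69⌋ − ⌊(45·22+25)/69⌋ = ⌊1037/69⌋ − ⌊1015/69⌋ = 15 − 14 = 1
n=46: ⌊(47·22+25)/69⌋ − ⌊(46·22+25)/69⌋ = ⌊1059/69⌋ − ⌊1037/69⌋ = 15 − 15 = 0
n=47: ⌊(48·22+25)/69⌋ − ⌊(47·22+25)/69⌋ = ⌊1081/69⌋ − ⌊1059/69⌋ = 15 − 15 = 0
n=48: ⌊(49·22+25)/69⌋ − ⌊(48·22+25)/69⌋ = ⌊1103/69⌋ − ⌊1081/69⌋ = 15 − 15 = 0
n=49: ⌊(50·22+25)/69⌋ − ⌊(49·22+25)/69⌋ = ⌊1125/69⌋ − ⌊1103/69⌋ = 16 − 15 = 1
n=50: ⌊(51·22+25)/69⌋ − ⌊(50·22+25)/69⌋ = ⌊1147/69⌋ − ⌊1125/69⌋ = 16 − 16 = 0
n=51: ⌊(52·22+25)/69⌋ − ⌊(51·22+25)/69⌋ = ⌊1169/69⌋ − ⌊1147/69⌋ = 16 − 16 = 0
n=52: ⌊(53·22+25)/69⌋ − ⌊(52·22+25)/69⌋ = ⌊1191/69⌋ − ⌊1169/69⌋ = 17 − 16 = 1
n=53: ⌊(54·22+25)/69⌋ − ⌊(53·22+25)/69⌋ = ⌊1213/69⌋ − ⌊1191/69⌋ = 17 − 17 = 0
n=54: ⌊(55·22+25)/69⌋ − ⌊(54·22+25)/69⌋ = ⌊1235/69⌋ − ⌊1213/69⌋ = 17 − 17 = 0
n=55: ⌊(56·22+25)/69⌋ − ⌊(55·22+25)/69⌋ = ⌊1257/69⌋ − ⌊1235/69⌋ = 18 − 17 = 1
n=56: ⌊(57·22+25)/69⌋ − ⌊(56·22+25)/69⌋ = ⌊1279/69⌋ − ⌊1257/69⌋ = 18 − 18 = 0
n=57: ⌊(58·22+25)/69⌋ − ⌊(57·22+25)/69⌋ = ⌊1301/69⌋ − ⌊1279/69⌋ = 18 − 18 = 0
n=58: ⌊(59·22+25)/69⌋ − ⌊(58·22+25)/69⌋ = ⌊1323/69⌋ − ⌊1301/69⌋ = 19 − 18 = 1
n=59: ⌊(60·22+25)/69⌋ − ⌊(59·22+25)/69⌋ = ⌊1345/69⌋ − ⌊1323/69⌋ = 19 − 19 = 0
n=60: ⌊(61·22+25)/69⌋ − ⌊(60·22+25)/69⌋ = ⌊1367/69⌋ − ⌊1345/69⌋ = 19 − 19 = 0
n=61: ⌊(62·22+25)/69⌋ − ⌊(61·22+25)/69⌋ = ⌊1389/69⌋ − ⌊1367/69⌋ = 20 − 19 = 1
n=62: ⌊(63·22+25)/69⌋ − ⌊(62·22+25)/69⌋ = ⌊1411/69⌋ − ⌊1389/69⌋ = 20 − 20 = 0
n=63: ⌊(64·22+25)/69⌋ − ⌊(63·22+25)/69⌋ = ⌊1433/69⌋ − ⌊1411/69⌋ = 20 − 20 = 0
n=64: ⌊(65·22+25)/69⌋ − ⌊(64·22+25)/69⌋ = ⌊1455/69⌋ − ⌊1433/69⌋ = 21 − 20 = 1
n=65: ⌊(66·22+25)/69⌋ − ⌊(65·22+25)/69⌋ = ⌊1477/69⌋ − ⌊1455/69⌋ = 21 − 21 = 0
n=66: ⌊(67·22+25)/69⌋ − ⌊(66·22+25)/69⌋ = ⌊1499/69⌋ − ⌊1477/69⌋ = 21 − 21 = 0
n=67: ⌊(68·22+25)/69⌋ − ⌊(67·22+25)/69⌋ = ⌊1521/69⌋ − ⌊1499/69⌋ = 22 − 21 = 1
n=68: ⌊(69·22+25)/69⌋ − ⌊(68·22+25)/69⌋ = ⌊1543/69⌋ − ⌊1521/69⌋ = 22 − 22 = 0
n=69: ⌊(70·22+25)/69⌋ − ⌊(69·22+25)/69⌋ = ⌊1565/69⌋ − ⌊1543/69⌋ = 22 − 22 = 0
n=70: ⌊(71·22+25)/69⌋ − ⌊(70·22+25)/69⌋ = ⌊1587/69⌋ − ⌊1565/69⌋ = 23 − 22 = 1
n=71: ⌊(72·22+25)/69⌋ − ⌊(71·22+25)/69⌋ = ⌊1609/69⌋ − ⌊1587/69⌋ = 23 − 23 = 0
n=72: ⌊(73·22+25)/69⌋ − ⌊(72·22+25)/69⌋ = ⌊1631/69⌋ − ⌊1609/69⌋ = 23 − 23 = 0
n=73: ⌊(74·22+25)/69⌋ − ⌊(73·22+25)/69⌋ = ⌊1653/69⌋ − ⌊1631/69⌋ = 23 − 23 = 0
n=74: ⌊(75·22+25)/69⌋ − ⌊(74·22+25)/69⌋ = ⌊1675/69⌋ − ⌊1653/69⌋ = 24 − 23 = 1
n=75: ⌊(76·22+25)/69⌋ − ⌊(75·22+25)/69⌋ = ⌊1697/69⌋ − ⌊1675/69⌋ = 24 − 24 = 0
n=76: ⌊(77·22+25)/69⌋ − ⌊(76·22+25)/69⌋ = ⌊1719/69⌋ − ⌊1697/69⌋ = 24 − 24 = 0
n=77: ⌊(78·22+25)/69⌋ − ⌊(77·22+25)/69⌋ = ⌊1741/69⌋ − ⌊1719/69⌋ = 25 − 24 = 1
n=78: ⌊(79·22+25)/69⌋ − ⌊(78·22+25)/69⌋ = ⌊1763/69⌋ − ⌊1741/69⌋ = 25 − 25 = 0
n=79: ⌊(80·22+25)/69⌋ − ⌊(79·22+25)/69⌋ = ⌊1785/69⌋ − ⌊1763/69⌋ = 25 − 25 = 0
n=80: ⌊(81·22+25)/69⌋ − ⌊(80·22+25)/69⌋ = ⌊1807/69⌋ − ⌊1785/69⌋ = 26 − 25 = 1
n=81: ⌊(82·22+25)/69⌋ − ⌊(81·22+25)/69⌋ = ⌊1829/69⌋ − ⌊1807/69⌋ = 26 − 26 = 0
n=82: ⌊(83·22+25)/69⌋ − ⌊(82·22+25)/69⌋ = ⌊1851/69⌋ − ⌊1829/69⌋ = 26 − 26 = 0
n=83: ⌊(84·22+25)/69⌋ − ⌊(83·22+25)/69⌋ = ⌊1873/69⌋ − ⌊1851/69⌋ = 27 − 26 = 1
n=84: ⌊(85·22+25)/69⌋ − ⌊(84·22+25)/69⌋ = ⌊1895/69⌋ − ⌊1873/69⌋ = 27 − 27 = 0
n=85: ⌊(86·22+25)/69⌋ − ⌊(85·22+25)/69⌋ = ⌊1917/69⌋ − ⌊1895/69⌋ = 27 − 27 = 0
n=86: ⌊(87·22+25)/69⌋ − ⌊(86·22+25)/69⌋ = ⌊1939/69⌋ − ⌊1917/69⌋ = 28 − 27 = 1
n=87: ⌊(88·22+25)/69⌋ − ⌊(87·22+25)/69⌋ = ⌊1961/69⌋ − ⌊1939/69⌋ = 28 − 28 = 0
n=88: ⌊(89·22+25)/69⌋ − ⌊(88·22+25)/69⌋ = ⌊1983/69⌋ − ⌊1961/69⌋ = 28 − 28 = 0
n=89: ⌊(90·22+25)/69⌋ − ⌊(89·22+25)/69⌋ = ⌊2005/69⌋ − ⌊1983/69⌋ = 29 − 28 = 1
n=90: ⌊(91·22+25)/69⌋ − ⌊(90·22+25)/69⌋ = ⌊2027/69⌋ − ⌊2005/69⌋ = 29 − 29 = 0
n=91: ⌊(92·22+25)/69⌋ − ⌊(91·22+25)/69⌋ = ⌊2049/69⌋ − ⌊2027/69⌋ = 29 − 29 = 0

01000100100100100100100100010010010010010010010001001001001001001001001000100100100100100100


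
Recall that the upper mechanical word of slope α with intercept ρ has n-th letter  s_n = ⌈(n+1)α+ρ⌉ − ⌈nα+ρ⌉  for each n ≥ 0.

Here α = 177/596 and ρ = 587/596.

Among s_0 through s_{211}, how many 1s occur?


63

#1s = Σ_{n=0}^{211} s_n = Σ_{n=0}^{211} (⌈(n+1)α+ρ⌉ − ⌈nα+ρ⌉)
the sum telescopes: every ⌈nα+ρ⌉ with 0 < n < 212 appears once with + and once with −, leaving ⌈212α+ρ⌉ − ⌈0·α+ρ⌉
212α + ρ = (212·177 + 587) / 596 = 38111/596
ρ = 587/596
⌈38111/596⌉ = 64,  ⌈587/596⌉ = 1
#1s = 64 − 1 = 63
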